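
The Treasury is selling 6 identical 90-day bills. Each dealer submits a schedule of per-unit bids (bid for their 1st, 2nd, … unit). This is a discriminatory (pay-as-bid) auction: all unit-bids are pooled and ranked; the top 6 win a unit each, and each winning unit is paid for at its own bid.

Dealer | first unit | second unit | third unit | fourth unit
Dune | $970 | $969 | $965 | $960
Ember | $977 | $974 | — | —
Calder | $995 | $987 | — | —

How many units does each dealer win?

All unit-bids, highest first — top 6: 995 (Calder-1), 987 (Calder-2), 977 (Ember-1), 974 (Ember-2), 970 (Dune-1), 969 (Dune-2)
Next rejected bid: $965 (not a price — pay-as-bid).
Allocation: Calder 2, Dune 2, Ember 2.

Calder 2, Dune 2, Ember 2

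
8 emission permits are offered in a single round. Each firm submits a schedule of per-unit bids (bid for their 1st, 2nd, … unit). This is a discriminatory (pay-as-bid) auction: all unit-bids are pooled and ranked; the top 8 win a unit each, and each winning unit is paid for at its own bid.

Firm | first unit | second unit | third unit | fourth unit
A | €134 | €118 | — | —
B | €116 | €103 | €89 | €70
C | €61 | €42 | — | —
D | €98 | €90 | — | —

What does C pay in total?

C pays €0

All unit-bids, highest first — top 8: 134 (A-1), 118 (A-2), 116 (B-1), 103 (B-2), 98 (D-1), 90 (D-2), 89 (B-3), 70 (B-4)
Next rejected bid: €61 (not a price — pay-as-bid).
C wins no units.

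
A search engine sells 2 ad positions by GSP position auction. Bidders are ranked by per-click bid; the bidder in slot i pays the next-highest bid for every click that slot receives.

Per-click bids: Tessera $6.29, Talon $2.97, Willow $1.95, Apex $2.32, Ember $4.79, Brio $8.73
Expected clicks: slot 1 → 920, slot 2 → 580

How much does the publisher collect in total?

Total revenue: $8565.00

Ranked by bid: $8.73 (Brio) > $6.29 (Tessera) > $4.79 (Ember) > …
Slot 1: Brio pays $6.29 × 920 = $5786.80
Slot 2: Tessera pays $4.79 × 580 = $2778.20
Total = $8565.00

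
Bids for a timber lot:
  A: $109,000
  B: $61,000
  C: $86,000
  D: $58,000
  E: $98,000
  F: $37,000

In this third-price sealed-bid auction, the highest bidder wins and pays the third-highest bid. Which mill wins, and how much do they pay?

Bids in order: 109,000 (A) > 98,000 (E) > 86,000 (C) > 61,000 (B) > 58,000 (D) > 37,000 (F)
A wins; payment is bid #3 in the ranking = $86,000.

A pays $86,000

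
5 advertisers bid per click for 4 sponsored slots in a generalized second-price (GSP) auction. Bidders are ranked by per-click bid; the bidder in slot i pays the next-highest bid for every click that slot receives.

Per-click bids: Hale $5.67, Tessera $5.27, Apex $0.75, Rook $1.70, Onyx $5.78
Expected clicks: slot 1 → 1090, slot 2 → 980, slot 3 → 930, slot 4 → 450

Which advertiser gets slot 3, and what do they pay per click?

Sorting advertisers: $5.78 (Onyx) > $5.67 (Hale) > $5.27 (Tessera) > $1.70 (Rook) > $0.75 (Apex)
Slot 3 goes to the third-ranked bidder, Tessera, who pays the next bid down: $1.70/click.

Tessera; $1.70 per click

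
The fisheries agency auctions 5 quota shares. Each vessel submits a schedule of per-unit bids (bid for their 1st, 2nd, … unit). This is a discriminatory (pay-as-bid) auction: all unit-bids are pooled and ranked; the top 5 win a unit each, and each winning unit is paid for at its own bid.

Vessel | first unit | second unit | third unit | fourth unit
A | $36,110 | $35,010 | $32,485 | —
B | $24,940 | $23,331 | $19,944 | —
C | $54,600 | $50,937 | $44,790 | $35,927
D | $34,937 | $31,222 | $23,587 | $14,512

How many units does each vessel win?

A 1, C 4

Merging the schedules and taking the best 5: 54,600 (C-1), 50,937 (C-2), 44,790 (C-3), 36,110 (A-1), 35,927 (C-4)
Next rejected bid: $35,010 (not a price — pay-as-bid).
Allocation: A 1, C 4.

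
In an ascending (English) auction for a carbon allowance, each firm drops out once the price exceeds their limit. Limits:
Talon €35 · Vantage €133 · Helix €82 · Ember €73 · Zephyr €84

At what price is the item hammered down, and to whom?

Vantage wins at €84

Sorting limits: 133 (Vantage) > 84 (Zephyr) > 82 (Helix) > 73 (Ember) > 35 (Talon)
Bidding ends when Zephyr exits at €84; Vantage takes it.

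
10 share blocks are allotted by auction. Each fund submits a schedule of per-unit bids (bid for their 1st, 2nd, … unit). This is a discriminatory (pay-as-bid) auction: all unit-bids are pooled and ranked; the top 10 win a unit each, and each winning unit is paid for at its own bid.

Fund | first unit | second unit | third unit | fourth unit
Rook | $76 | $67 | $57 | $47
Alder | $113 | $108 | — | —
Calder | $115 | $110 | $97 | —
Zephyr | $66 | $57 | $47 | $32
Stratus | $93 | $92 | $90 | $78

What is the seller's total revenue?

Total revenue: $972

All unit-bids, highest first — top 10: 115 (Calder-1), 113 (Alder-1), 110 (Calder-2), 108 (Alder-2), 97 (Calder-3), 93 (Stratus-1), 92 (Stratus-2), 90 (Stratus-3), 78 (Stratus-4), 76 (Rook-1)
Next rejected bid: $67 (not a price — pay-as-bid).
Each winning unit pays its own bid.
Revenue = 115 + 113 + 110 + 108 + 97 + 93 + 92 + 90 + 78 + 76 = $972.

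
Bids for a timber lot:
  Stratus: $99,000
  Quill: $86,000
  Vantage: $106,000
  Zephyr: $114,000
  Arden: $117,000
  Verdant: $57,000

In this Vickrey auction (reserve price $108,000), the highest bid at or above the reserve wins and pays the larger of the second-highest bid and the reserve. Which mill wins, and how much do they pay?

Bids in order: 117,000 (Arden) > 114,000 (Zephyr) > 106,000 (Vantage) > 99,000 (Stratus) > 86,000 (Quill) > 57,000 (Verdant)
Highest eligible bid: Arden at $117,000.
Second-highest bid $114,000 exceeds the reserve $108,000 → payment $114,000.

Arden pays $114,000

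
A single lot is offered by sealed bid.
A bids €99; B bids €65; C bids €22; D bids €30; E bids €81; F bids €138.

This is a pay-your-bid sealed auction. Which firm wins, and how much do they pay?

F pays €138

Bids in order: 138 (F) > 99 (A) > 81 (E) > 65 (B) > 30 (D) > 22 (C)
F is highest → pays own bid, €138.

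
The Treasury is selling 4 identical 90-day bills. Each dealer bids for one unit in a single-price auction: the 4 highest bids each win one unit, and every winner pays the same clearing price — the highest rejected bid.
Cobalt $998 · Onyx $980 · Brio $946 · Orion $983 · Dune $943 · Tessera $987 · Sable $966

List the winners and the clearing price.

Cobalt, Tessera, Orion, Onyx; each pays $966

Sorting: 998 (Cobalt), 987 (Tessera), 983 (Orion), 980 (Onyx), 966 (Sable), 946 (Brio), …
Top 4: Cobalt, Tessera, Orion, Onyx.
Highest unsuccessful bid: $966 → clearing price.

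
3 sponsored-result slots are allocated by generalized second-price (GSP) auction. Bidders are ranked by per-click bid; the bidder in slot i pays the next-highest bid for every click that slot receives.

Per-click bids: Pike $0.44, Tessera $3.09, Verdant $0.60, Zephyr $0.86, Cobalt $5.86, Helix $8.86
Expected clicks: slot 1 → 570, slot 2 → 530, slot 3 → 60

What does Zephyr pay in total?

Per-click bids in order: $8.86 (Helix) > $5.86 (Cobalt) > $3.09 (Tessera) > $0.86 (Zephyr) > …
Zephyr ranks below slot 3 → no slot, pays nothing.

Zephyr pays $0.00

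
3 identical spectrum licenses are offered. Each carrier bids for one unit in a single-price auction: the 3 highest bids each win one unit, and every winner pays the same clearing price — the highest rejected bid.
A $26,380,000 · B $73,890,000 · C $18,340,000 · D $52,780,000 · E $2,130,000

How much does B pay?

B pays $18,340,000

Sorting: 73,890,000 (B), 52,780,000 (D), 26,380,000 (A), 18,340,000 (C), 2,130,000 (E)
Top 3: B, D, A.
First losing bid is C's $18,340,000, which sets the uniform price.
B wins → pays $18,340,000.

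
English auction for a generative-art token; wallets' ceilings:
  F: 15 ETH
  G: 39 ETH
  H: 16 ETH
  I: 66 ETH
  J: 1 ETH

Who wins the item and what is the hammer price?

Sorting limits: 66 (I) > 39 (G) > 16 (H) > 15 (F) > 1 (J)
G is the last rival to drop out, at 39 ETH; I remains and wins at that price.

I wins at 39 ETH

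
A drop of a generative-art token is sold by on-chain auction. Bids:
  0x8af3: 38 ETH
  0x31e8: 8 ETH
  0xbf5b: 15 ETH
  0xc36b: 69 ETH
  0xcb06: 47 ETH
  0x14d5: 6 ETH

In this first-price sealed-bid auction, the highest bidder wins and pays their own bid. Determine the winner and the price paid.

Bids ranked: 69 (0xc36b) > 47 (0xcb06) > 38 (0x8af3) > 15 (0xbf5b) > 8 (0x31e8) > 6 (0x14d5)
0xc36b is highest → pays own bid, 69 ETH.

0xc36b pays 69 ETH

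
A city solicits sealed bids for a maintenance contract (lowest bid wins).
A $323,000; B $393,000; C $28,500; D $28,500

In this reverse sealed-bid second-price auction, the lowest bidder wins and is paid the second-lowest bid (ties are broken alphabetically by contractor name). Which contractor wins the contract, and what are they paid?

Bids ranked: 28,500 (C) < 28,500 (D) < 323,000 (A) < 393,000 (B)
Tie at $28,500 → C wins by tie-break.
C wins with the lowest bid; price is set by the runner-up at $28,500.

C is paid $28,500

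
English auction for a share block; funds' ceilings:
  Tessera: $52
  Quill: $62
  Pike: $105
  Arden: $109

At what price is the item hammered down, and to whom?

Arden wins at $105

Rule: the price rises until one bidder remains; the winner pays the price at which the last rival dropped out.
Limits in order: 109 (Arden) > 105 (Pike) > 62 (Quill) > 52 (Tessera)
Once the price passes $105, only Arden is left; the hammer falls at Pike's limit of $105.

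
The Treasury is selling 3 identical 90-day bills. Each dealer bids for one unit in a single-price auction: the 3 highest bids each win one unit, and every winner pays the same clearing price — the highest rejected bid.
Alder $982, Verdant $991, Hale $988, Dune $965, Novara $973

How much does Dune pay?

Bids ranked high→low: 991 (Verdant), 988 (Hale), 982 (Alder), 973 (Novara), 965 (Dune)
Winners (3 units): Verdant, Hale, Alder.
Clearing price = highest rejected bid = $973.
Dune does not win → pays $0.

Dune pays $0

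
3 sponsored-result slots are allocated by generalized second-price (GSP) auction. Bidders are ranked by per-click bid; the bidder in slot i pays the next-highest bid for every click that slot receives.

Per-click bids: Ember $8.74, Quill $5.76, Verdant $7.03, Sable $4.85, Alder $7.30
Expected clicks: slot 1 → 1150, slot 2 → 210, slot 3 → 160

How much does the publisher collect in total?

Ranked by bid: $8.74 (Ember) > $7.30 (Alder) > $7.03 (Verdant) > $5.76 (Quill) > …
Slot 1: Ember pays $7.30 × 1150 = $8395.00
Slot 2: Alder pays $7.03 × 210 = $1476.30
Slot 3: Verdant pays $5.76 × 160 = $921.60
Total = $10792.90

Total revenue: $10792.90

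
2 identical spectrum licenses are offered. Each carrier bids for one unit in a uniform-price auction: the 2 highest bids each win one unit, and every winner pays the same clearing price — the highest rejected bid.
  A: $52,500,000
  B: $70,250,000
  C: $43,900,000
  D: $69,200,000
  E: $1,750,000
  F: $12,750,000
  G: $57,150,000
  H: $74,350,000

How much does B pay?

B pays $69,200,000

Bids ranked high→low: 74,350,000 (H), 70,250,000 (B), 69,200,000 (D), 57,150,000 (G), …
The 2 highest are H, B.
Clearing price = highest rejected bid = $69,200,000.
B wins → pays $69,200,000.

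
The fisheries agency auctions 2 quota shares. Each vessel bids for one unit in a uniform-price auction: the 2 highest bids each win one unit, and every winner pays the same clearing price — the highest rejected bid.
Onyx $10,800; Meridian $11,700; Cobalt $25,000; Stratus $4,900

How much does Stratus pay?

Ordering the bids: 25,000 (Cobalt), 11,700 (Meridian), 10,800 (Onyx), 4,900 (Stratus)
Winners (2 units): Cobalt, Meridian.
Highest unsuccessful bid: $10,800 → clearing price.
Stratus does not win → pays $0.

Stratus pays $0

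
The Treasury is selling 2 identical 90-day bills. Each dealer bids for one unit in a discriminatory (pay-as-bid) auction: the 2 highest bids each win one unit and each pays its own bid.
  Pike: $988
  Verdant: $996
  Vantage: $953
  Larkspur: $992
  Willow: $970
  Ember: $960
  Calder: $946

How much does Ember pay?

Sorting: 996 (Verdant), 992 (Larkspur), 988 (Pike), 970 (Willow), …
Winners (2 units): Verdant, Larkspur.
Ember does not win → $0.

Ember pays $0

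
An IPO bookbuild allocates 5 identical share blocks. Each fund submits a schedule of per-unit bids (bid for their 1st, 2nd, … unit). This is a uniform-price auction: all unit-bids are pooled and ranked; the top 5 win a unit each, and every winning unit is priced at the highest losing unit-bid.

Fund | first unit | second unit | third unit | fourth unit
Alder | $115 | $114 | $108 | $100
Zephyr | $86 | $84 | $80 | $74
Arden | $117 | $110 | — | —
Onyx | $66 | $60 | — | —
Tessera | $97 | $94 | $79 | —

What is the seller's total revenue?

All unit-bids, highest first — top 5: 117 (Arden-1), 115 (Alder-1), 114 (Alder-2), 110 (Arden-2), 108 (Alder-3)
The (k+1)-th unit-bid is $100.
Allocation: Alder 3, Arden 2. Every unit priced at $100.
Revenue = 5 × 100 = $500.

Total revenue: $500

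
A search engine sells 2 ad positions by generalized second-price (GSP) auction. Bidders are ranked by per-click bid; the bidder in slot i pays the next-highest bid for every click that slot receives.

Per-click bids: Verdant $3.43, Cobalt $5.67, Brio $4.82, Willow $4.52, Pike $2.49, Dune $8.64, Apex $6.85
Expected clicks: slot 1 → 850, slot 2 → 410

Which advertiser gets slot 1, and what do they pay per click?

Sorting advertisers: $8.64 (Dune) > $6.85 (Apex) > $5.67 (Cobalt) > …
Slot 1 goes to the first-ranked bidder, Dune, who pays the next bid down: $6.85/click.

Dune; $6.85 per click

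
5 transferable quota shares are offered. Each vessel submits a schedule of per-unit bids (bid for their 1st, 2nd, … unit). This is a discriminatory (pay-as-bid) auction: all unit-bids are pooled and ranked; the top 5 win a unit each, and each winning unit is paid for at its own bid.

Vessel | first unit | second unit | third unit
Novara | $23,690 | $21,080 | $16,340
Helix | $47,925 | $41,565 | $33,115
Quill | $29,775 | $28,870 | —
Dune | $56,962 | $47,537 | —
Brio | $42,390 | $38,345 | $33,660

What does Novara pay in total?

Pooled unit-bids ranked (top 5): 56,962 (Dune-1), 47,925 (Helix-1), 47,537 (Dune-2), 42,390 (Brio-1), 41,565 (Helix-2)
Next rejected bid: $38,345 (not a price — pay-as-bid).
Novara wins no units.

Novara pays $0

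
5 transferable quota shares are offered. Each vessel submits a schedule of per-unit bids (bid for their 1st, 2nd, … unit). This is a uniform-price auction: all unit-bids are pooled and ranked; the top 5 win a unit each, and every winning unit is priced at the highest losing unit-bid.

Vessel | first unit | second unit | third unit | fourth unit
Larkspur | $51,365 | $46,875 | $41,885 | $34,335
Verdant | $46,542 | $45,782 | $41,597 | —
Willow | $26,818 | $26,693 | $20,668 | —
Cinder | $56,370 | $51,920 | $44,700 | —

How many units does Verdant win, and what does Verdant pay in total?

Verdant: 1 unit, pays $45,782

All unit-bids, highest first — top 5: 56,370 (Cinder-1), 51,920 (Cinder-2), 51,365 (Larkspur-1), 46,875 (Larkspur-2), 46,542 (Verdant-1)
The (k+1)-th unit-bid is $45,782.
Verdant wins 1 unit(s) at $45,782 each.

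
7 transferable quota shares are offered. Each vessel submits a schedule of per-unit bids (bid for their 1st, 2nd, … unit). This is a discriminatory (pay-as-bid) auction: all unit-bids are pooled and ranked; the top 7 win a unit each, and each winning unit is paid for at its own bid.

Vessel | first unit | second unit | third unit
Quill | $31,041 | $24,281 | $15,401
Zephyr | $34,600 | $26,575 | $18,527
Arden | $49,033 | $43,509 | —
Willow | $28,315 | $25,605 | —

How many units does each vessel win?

Arden 2, Quill 1, Willow 2, Zephyr 2

Merging the schedules and taking the best 7: 49,033 (Arden-1), 43,509 (Arden-2), 34,600 (Zephyr-1), 31,041 (Quill-1), 28,315 (Willow-1), 26,575 (Zephyr-2), 25,605 (Willow-2)
Next rejected bid: $24,281 (not a price — pay-as-bid).
Allocation: Arden 2, Quill 1, Willow 2, Zephyr 2.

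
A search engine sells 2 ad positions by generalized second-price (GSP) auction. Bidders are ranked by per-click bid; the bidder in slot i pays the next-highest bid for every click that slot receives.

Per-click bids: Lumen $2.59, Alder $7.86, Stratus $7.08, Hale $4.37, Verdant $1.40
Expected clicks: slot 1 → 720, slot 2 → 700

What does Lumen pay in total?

Lumen pays $0.00

Ranked by bid: $7.86 (Alder) > $7.08 (Stratus) > $4.37 (Hale) > …
Lumen ranks below slot 2 → no slot, pays nothing.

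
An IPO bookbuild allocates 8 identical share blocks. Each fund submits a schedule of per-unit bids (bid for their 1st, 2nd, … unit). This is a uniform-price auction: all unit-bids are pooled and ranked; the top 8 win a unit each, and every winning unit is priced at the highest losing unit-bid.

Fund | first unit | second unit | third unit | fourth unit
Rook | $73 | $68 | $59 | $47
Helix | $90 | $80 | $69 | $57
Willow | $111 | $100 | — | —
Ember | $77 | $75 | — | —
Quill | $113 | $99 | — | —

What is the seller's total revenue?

Total revenue: $584

Merging the schedules and taking the best 8: 113 (Quill-1), 111 (Willow-1), 100 (Willow-2), 99 (Quill-2), 90 (Helix-1), 80 (Helix-2), 77 (Ember-1), 75 (Ember-2)
Highest rejected unit-bid = $73.
Allocation: Ember 2, Helix 2, Quill 2, Willow 2. Every unit priced at $73.
Revenue = 8 × 73 = $584.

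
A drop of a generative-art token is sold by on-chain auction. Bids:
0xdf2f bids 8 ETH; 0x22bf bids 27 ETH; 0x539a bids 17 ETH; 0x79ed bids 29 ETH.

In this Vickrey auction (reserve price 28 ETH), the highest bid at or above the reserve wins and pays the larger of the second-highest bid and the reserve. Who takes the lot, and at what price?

Bids ranked: 29 (0x79ed) > 27 (0x22bf) > 17 (0x539a) > 8 (0xdf2f)
0x79ed has the top bid at or above the reserve (29 ETH).
Second-highest bid 27 ETH is below the reserve 28 ETH, so the reserve binds → payment 28 ETH.

0x79ed pays 28 ETH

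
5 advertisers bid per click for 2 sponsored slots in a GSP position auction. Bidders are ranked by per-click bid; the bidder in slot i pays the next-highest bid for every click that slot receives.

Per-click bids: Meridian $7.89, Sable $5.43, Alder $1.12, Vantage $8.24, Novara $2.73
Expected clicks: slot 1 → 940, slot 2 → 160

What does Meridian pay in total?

Meridian pays $868.80

Per-click bids in order: $8.24 (Vantage) > $7.89 (Meridian) > $5.43 (Sable) > …
Meridian holds slot 2 → pays next bid $5.43 × 160 clicks = $868.80.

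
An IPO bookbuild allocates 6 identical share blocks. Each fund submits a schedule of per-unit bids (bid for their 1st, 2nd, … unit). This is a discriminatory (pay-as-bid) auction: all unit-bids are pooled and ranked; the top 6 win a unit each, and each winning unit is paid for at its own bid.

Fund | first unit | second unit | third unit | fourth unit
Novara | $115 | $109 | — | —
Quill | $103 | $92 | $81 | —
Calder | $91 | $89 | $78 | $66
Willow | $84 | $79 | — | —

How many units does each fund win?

Merging the schedules and taking the best 6: 115 (Novara-1), 109 (Novara-2), 103 (Quill-1), 92 (Quill-2), 91 (Calder-1), 89 (Calder-2)
Next rejected bid: $84 (not a price — pay-as-bid).
Allocation: Calder 2, Novara 2, Quill 2.

Calder 2, Novara 2, Quill 2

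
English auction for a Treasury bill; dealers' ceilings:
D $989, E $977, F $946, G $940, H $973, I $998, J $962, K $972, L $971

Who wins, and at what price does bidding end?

Rule: the price rises until one bidder remains; the winner pays the price at which the last rival dropped out.
Limits in order: 998 (I) > 989 (D) > 977 (E) > 973 (H) > 972 (K) > 971 (L) > …
D is the last rival to drop out, at $989; I remains and wins at that price.

I wins at $989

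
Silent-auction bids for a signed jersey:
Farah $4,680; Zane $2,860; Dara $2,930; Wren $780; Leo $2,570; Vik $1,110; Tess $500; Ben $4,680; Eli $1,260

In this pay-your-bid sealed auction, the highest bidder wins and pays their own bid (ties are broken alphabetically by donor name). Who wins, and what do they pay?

Bids ranked: 4,680 (Ben) > 4,680 (Farah) > 2,930 (Dara) > 2,860 (Zane) > 2,570 (Leo) > 1,260 (Eli) > …
Tie at $4,680 → Ben wins by tie-break.
First-price: Ben pays what they bid, $4,680.

Ben pays $4,680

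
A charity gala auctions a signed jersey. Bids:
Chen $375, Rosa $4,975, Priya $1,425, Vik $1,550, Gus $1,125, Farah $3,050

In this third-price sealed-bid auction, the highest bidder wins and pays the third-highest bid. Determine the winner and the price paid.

Rosa pays $1,550

Bids in order: 4,975 (Rosa) > 3,050 (Farah) > 1,550 (Vik) > 1,425 (Priya) > 1,125 (Gus) > 375 (Chen)
Rosa is highest; pays the third-highest bid, $1,550.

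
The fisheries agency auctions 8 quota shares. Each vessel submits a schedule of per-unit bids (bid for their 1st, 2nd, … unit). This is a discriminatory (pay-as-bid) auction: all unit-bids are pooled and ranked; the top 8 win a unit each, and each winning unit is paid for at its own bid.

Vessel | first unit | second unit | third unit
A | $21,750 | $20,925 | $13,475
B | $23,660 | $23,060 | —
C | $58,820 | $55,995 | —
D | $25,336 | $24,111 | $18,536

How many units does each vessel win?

A 2, B 2, C 2, D 2

Merging the schedules and taking the best 8: 58,820 (C-1), 55,995 (C-2), 25,336 (D-1), 24,111 (D-2), 23,660 (B-1), 23,060 (B-2), 21,750 (A-1), 20,925 (A-2)
Next rejected bid: $18,536 (not a price — pay-as-bid).
Allocation: A 2, B 2, C 2, D 2.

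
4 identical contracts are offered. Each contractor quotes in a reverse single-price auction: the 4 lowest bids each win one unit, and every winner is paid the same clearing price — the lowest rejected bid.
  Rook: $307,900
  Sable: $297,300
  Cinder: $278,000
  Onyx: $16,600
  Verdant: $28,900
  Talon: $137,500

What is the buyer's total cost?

Sorting: 16,600 (Onyx), 28,900 (Verdant), 137,500 (Talon), 278,000 (Cinder), 297,300 (Sable), 307,900 (Rook)
The 4 lowest are Onyx, Verdant, Talon, Cinder.
Clearing price = lowest rejected bid = $297,300.
Total cost = 4 × $297,300 = $1,189,200.

Total cost: $1,189,200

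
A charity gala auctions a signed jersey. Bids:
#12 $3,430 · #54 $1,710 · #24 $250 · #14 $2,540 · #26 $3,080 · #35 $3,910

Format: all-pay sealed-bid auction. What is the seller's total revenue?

Bids in order: 3,910 (#35) > 3,430 (#12) > 3,080 (#26) > 2,540 (#14) > 1,710 (#54) > 250 (#24)
Every bidder forfeits their bid regardless of winning.
Revenue = 3,430 + 1,710 + 250 + 2,540 + 3,080 + 3,910 = $14,920.

Total revenue: $14,920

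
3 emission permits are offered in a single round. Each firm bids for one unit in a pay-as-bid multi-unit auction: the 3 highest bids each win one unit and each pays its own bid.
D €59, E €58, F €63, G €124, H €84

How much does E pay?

E pays €0

Ordering the bids: 124 (G), 84 (H), 63 (F), 59 (D), 58 (E)
Top 3: G, H, F.
E does not win → €0.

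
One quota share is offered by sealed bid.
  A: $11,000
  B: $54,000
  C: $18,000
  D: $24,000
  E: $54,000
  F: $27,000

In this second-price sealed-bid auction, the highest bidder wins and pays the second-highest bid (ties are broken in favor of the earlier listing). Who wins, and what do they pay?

B pays $54,000

Bids in order: 54,000 (B) > 54,000 (E) > 27,000 (F) > 24,000 (D) > 18,000 (C) > 11,000 (A)
Tie at $54,000 → B wins by tie-break.
B is highest; pays the second-highest bid, $54,000.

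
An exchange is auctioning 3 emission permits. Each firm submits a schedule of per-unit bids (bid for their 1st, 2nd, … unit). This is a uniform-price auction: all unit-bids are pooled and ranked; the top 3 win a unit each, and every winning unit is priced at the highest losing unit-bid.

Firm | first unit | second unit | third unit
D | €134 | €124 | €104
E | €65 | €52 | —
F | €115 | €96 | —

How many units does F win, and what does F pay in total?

F: 1 unit, pays €104

Pooled unit-bids ranked (top 3): 134 (D-1), 124 (D-2), 115 (F-1)
First bid not allocated: €104.
F wins 1 unit(s) at €104 each.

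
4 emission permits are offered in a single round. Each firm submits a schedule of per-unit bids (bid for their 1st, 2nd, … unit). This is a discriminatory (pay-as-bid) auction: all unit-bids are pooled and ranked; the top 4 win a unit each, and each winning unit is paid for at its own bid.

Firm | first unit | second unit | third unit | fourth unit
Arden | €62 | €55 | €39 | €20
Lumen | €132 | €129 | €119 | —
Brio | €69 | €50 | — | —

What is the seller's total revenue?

Pooled unit-bids ranked (top 4): 132 (Lumen-1), 129 (Lumen-2), 119 (Lumen-3), 69 (Brio-1)
Next rejected bid: €62 (not a price — pay-as-bid).
Each winning unit pays its own bid.
Revenue = 132 + 129 + 119 + 69 = €449.

Total revenue: €449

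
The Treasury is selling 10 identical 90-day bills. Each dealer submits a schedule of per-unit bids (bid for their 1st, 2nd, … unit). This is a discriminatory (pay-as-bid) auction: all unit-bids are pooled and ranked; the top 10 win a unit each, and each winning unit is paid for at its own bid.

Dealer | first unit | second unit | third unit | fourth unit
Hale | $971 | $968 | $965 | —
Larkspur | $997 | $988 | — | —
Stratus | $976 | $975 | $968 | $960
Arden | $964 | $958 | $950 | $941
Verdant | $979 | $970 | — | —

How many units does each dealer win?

Pooled unit-bids ranked (top 10): 997 (Larkspur-1), 988 (Larkspur-2), 979 (Verdant-1), 976 (Stratus-1), 975 (Stratus-2), 971 (Hale-1), 970 (Verdant-2), 968 (Hale-2), 968 (Stratus-3), 965 (Hale-3)
Next rejected bid: $964 (not a price — pay-as-bid).
Allocation: Hale 3, Larkspur 2, Stratus 3, Verdant 2.

Hale 3, Larkspur 2, Stratus 3, Verdant 2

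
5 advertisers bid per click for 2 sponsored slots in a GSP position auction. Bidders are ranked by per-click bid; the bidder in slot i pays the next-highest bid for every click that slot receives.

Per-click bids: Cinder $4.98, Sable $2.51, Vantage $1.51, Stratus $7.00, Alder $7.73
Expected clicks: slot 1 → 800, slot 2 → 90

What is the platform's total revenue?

Total revenue: $6048.20

Sorting advertisers: $7.73 (Alder) > $7.00 (Stratus) > $4.98 (Cinder) > …
Slot 1: Alder pays $7.00 × 800 = $5600.00
Slot 2: Stratus pays $4.98 × 90 = $448.20
Total = $6048.20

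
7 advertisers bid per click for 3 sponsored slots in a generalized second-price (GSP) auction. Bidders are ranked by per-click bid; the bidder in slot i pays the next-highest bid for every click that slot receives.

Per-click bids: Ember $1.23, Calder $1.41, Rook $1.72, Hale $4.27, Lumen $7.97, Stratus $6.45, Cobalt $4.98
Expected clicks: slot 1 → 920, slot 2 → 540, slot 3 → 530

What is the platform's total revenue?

Total revenue: $10886.30

Per-click bids in order: $7.97 (Lumen) > $6.45 (Stratus) > $4.98 (Cobalt) > $4.27 (Hale) > …
Slot 1: Lumen pays $6.45 × 920 = $5934.00
Slot 2: Stratus pays $4.98 × 540 = $2689.20
Slot 3: Cobalt pays $4.27 × 530 = $2263.10
Total = $10886.30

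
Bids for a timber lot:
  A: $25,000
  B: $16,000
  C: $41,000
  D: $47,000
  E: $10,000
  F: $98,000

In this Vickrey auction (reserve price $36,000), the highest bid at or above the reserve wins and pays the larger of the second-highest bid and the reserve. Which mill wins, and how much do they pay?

Rule: the highest bid at or above the reserve wins and pays the larger of the second-highest bid and the reserve.
Bids in order: 98,000 (F) > 47,000 (D) > 41,000 (C) > 25,000 (A) > 16,000 (B) > 10,000 (E)
F has the top bid at or above the reserve ($98,000).
Second-highest bid $47,000 exceeds the reserve $36,000 → payment $47,000.

F pays $47,000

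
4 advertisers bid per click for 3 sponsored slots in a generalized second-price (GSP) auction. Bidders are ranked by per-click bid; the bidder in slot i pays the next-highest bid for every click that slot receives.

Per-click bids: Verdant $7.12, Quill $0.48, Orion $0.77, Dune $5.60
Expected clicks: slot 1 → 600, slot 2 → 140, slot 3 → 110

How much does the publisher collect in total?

Per-click bids in order: $7.12 (Verdant) > $5.60 (Dune) > $0.77 (Orion) > $0.48 (Quill)
Slot 1: Verdant pays $5.60 × 600 = $3360.00
Slot 2: Dune pays $0.77 × 140 = $107.80
Slot 3: Orion pays $0.48 × 110 = $52.80
Total = $3520.60

Total revenue: $3520.60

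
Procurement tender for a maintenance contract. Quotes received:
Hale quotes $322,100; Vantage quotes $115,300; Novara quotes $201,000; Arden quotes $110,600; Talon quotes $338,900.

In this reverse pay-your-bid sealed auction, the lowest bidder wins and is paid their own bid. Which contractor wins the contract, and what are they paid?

Bids ranked: 110,600 (Arden) < 115,300 (Vantage) < 201,000 (Novara) < 322,100 (Hale) < 338,900 (Talon)
Arden has the lowest bid and is paid exactly that: $110,600.

Arden is paid $110,600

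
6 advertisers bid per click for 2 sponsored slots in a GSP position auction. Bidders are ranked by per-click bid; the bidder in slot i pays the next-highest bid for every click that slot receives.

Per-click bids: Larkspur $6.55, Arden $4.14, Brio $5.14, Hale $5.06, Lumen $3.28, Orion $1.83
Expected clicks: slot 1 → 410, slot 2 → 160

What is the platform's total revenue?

Total revenue: $2917.00

Ranked by bid: $6.55 (Larkspur) > $5.14 (Brio) > $5.06 (Hale) > …
Slot 1: Larkspur pays $5.14 × 410 = $2107.40
Slot 2: Brio pays $5.06 × 160 = $809.60
Total = $2917.00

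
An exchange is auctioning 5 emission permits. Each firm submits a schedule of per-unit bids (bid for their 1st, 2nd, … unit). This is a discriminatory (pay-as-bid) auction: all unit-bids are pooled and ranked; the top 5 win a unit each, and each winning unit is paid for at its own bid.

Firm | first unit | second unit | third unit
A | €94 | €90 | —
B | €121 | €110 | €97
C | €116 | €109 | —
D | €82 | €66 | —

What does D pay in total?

Merging the schedules and taking the best 5: 121 (B-1), 116 (C-1), 110 (B-2), 109 (C-2), 97 (B-3)
Next rejected bid: €94 (not a price — pay-as-bid).
D wins no units.

D pays €0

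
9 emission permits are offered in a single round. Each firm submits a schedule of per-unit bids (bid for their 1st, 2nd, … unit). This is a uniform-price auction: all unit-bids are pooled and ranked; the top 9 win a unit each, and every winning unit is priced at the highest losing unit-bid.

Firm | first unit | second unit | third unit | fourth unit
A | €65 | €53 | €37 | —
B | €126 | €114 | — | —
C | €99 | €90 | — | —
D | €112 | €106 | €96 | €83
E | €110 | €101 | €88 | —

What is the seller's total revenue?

All unit-bids, highest first — top 9: 126 (B-1), 114 (B-2), 112 (D-1), 110 (E-1), 106 (D-2), 101 (E-2), 99 (C-1), 96 (D-3), 90 (C-2)
First bid not allocated: €88.
Allocation: B 2, C 2, D 3, E 2. Every unit priced at €88.
Revenue = 9 × 88 = €792.

Total revenue: €792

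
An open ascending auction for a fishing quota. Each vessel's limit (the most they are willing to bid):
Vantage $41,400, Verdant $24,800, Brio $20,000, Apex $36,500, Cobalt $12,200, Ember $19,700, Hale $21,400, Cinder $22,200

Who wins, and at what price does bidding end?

Vantage wins at $36,500

Limits in order: 41,400 (Vantage) > 36,500 (Apex) > 24,800 (Verdant) > 22,200 (Cinder) > 21,400 (Hale) > 20,000 (Brio) > …
Once the price passes $36,500, only Vantage is left; the hammer falls at Apex's limit of $36,500.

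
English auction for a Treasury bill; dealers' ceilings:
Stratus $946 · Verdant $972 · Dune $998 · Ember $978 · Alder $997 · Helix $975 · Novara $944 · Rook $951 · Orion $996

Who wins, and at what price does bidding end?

Dune wins at $997

Open ascending-bid auction: the price rises until one bidder remains; the winner pays the price at which the last rival dropped out.
Limits ranked: 998 (Dune) > 997 (Alder) > 996 (Orion) > 978 (Ember) > 975 (Helix) > 972 (Verdant) > …
Alder is the last rival to drop out, at $997; Dune remains and wins at that price.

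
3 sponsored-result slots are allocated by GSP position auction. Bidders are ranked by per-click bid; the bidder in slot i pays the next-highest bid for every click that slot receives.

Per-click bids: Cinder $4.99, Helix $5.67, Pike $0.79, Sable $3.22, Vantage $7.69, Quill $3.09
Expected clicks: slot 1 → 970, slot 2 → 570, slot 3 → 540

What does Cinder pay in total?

Per-click bids in order: $7.69 (Vantage) > $5.67 (Helix) > $4.99 (Cinder) > $3.22 (Sable) > …
Cinder holds slot 3 → pays next bid $3.22 × 540 clicks = $1738.80.

Cinder pays $1738.80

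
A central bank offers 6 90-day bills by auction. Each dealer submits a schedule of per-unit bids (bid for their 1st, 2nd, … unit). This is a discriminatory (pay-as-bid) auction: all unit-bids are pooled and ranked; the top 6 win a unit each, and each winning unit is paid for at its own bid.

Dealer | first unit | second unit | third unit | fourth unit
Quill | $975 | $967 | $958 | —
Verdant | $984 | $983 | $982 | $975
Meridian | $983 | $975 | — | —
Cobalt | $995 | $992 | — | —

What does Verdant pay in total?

Merging the schedules and taking the best 6: 995 (Cobalt-1), 992 (Cobalt-2), 984 (Verdant-1), 983 (Verdant-2), 983 (Meridian-1), 982 (Verdant-3)
Next rejected bid: $975 (not a price — pay-as-bid).
Verdant's winning unit-bids: 984 + 983 + 982 = $2,949.

Verdant pays $2,949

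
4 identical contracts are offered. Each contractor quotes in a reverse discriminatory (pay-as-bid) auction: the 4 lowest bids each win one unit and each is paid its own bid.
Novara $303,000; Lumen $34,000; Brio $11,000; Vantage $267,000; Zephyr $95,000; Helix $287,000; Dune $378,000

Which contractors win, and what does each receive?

Ordering the bids: 11,000 (Brio), 34,000 (Lumen), 95,000 (Zephyr), 267,000 (Vantage), 287,000 (Helix), 303,000 (Novara), …
Winners (4 units): Brio, Lumen, Zephyr, Vantage.
Each winner is paid its own bid: Brio $11,000, Lumen $34,000, Zephyr $95,000, Vantage $267,000.

Brio $11,000, Lumen $34,000, Zephyr $95,000, Vantage $267,000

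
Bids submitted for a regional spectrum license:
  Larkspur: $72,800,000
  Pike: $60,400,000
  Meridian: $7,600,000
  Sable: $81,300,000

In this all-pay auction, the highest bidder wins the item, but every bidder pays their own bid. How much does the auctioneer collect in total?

Total revenue: $222,100,000

Rule: the highest bidder wins the item, but every bidder pays their own bid.
Sorting bids: 81,300,000 (Sable) > 72,800,000 (Larkspur) > 60,400,000 (Pike) > 7,600,000 (Meridian)
Sable wins with the top bid; all bids are sunk regardless.
Every bidder forfeits their bid regardless of winning.
Revenue = 72,800,000 + 60,400,000 + 7,600,000 + 81,300,000 = $222,100,000.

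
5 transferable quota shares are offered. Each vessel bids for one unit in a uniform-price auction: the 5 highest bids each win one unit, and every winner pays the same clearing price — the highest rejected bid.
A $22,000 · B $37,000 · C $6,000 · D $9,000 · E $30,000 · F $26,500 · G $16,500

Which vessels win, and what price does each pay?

Ordering the bids: 37,000 (B), 30,000 (E), 26,500 (F), 22,000 (A), 16,500 (G), 9,000 (D), 6,000 (C)
The 5 highest are B, E, F, A, G.
First losing bid is D's $9,000, which sets the uniform price.

B, E, F, A, G; each pays $9,000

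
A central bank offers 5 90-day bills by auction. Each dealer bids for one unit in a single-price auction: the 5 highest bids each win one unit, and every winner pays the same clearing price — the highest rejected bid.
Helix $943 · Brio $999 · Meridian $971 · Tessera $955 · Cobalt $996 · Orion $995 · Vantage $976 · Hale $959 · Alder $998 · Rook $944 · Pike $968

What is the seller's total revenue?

Total revenue: $4,855

Sorting: 999 (Brio), 998 (Alder), 996 (Cobalt), 995 (Orion), 976 (Vantage), 971 (Meridian), 968 (Pike), …
The 5 highest are Brio, Alder, Cobalt, Orion, Vantage.
Highest unsuccessful bid: $971 → clearing price.
Total revenue = 5 × $971 = $4,855.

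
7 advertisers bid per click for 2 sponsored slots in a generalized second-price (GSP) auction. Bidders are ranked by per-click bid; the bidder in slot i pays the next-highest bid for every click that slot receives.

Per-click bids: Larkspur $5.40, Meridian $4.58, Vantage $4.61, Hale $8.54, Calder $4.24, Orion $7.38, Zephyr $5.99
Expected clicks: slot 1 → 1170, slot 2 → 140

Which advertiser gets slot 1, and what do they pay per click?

Hale; $7.38 per click

Sorting advertisers: $8.54 (Hale) > $7.38 (Orion) > $5.99 (Zephyr) > …
Slot 1 goes to the first-ranked bidder, Hale, who pays the next bid down: $7.38/click.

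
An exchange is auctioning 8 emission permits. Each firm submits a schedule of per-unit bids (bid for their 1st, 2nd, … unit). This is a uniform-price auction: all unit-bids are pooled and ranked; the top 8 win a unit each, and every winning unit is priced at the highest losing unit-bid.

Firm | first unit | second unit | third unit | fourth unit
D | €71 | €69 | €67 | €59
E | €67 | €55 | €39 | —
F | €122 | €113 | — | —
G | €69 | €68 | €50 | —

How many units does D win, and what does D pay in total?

D: 3 units, pays €177

All unit-bids, highest first — top 8: 122 (F-1), 113 (F-2), 71 (D-1), 69 (D-2), 69 (G-1), 68 (G-2), 67 (D-3), 67 (E-1)
The (k+1)-th unit-bid is €59.
D wins 3 unit(s) at €59 each.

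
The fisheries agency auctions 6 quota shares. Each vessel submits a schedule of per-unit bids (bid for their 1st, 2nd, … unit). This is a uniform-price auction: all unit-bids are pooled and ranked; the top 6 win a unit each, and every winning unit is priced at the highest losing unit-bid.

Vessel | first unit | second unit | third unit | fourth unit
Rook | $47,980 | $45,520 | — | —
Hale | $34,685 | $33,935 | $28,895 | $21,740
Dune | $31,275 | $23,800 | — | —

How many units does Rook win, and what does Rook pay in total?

Merging the schedules and taking the best 6: 47,980 (Rook-1), 45,520 (Rook-2), 34,685 (Hale-1), 33,935 (Hale-2), 31,275 (Dune-1), 28,895 (Hale-3)
First bid not allocated: $23,800.
Rook wins 2 unit(s) at $23,800 each.

Rook: 2 units, pays $47,600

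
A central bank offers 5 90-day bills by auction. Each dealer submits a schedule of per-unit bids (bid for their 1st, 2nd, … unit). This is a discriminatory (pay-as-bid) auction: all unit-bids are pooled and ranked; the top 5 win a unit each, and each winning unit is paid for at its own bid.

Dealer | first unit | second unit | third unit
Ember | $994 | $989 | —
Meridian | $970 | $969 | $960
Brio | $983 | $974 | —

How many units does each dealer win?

Merging the schedules and taking the best 5: 994 (Ember-1), 989 (Ember-2), 983 (Brio-1), 974 (Brio-2), 970 (Meridian-1)
Next rejected bid: $969 (not a price — pay-as-bid).
Allocation: Brio 2, Ember 2, Meridian 1.

Brio 2, Ember 2, Meridian 1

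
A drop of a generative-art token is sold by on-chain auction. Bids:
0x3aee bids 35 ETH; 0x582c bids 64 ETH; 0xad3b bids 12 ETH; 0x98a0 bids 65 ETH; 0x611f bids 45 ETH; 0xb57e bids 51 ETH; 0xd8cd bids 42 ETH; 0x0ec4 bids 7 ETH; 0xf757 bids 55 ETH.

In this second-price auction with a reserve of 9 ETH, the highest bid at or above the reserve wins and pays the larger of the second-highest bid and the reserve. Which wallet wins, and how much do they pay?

Bids in order: 65 (0x98a0) > 64 (0x582c) > 55 (0xf757) > 51 (0xb57e) > 45 (0x611f) > 42 (0xd8cd) > …
0x98a0 has the top bid at or above the reserve (65 ETH).
max(second-highest 64 ETH, reserve 9 ETH) = 64 ETH; the reserve does not bind.

0x98a0 pays 64 ETH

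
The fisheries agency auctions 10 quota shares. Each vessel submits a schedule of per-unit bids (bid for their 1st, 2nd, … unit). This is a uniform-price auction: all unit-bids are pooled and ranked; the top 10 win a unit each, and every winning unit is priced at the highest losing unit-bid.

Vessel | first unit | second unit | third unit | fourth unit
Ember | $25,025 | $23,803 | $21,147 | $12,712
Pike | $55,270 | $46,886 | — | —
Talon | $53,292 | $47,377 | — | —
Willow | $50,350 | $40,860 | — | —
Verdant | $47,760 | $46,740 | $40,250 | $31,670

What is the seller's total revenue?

Total revenue: $250,250

Pooled unit-bids ranked (top 10): 55,270 (Pike-1), 53,292 (Talon-1), 50,350 (Willow-1), 47,760 (Verdant-1), 47,377 (Talon-2), 46,886 (Pike-2), 46,740 (Verdant-2), 40,860 (Willow-2), 40,250 (Verdant-3), 31,670 (Verdant-4)
The (k+1)-th unit-bid is $25,025.
Allocation: Pike 2, Talon 2, Verdant 4, Willow 2. Every unit priced at $25,025.
Revenue = 10 × 25,025 = $250,250.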